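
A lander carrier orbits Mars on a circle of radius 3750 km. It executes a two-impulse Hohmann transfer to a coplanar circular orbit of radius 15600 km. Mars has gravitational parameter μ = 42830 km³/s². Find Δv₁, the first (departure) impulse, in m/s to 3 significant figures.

Transfer-ellipse semi-major axis a_t = (r₁ + r₂)/2 = (3750 + 15600)/2 = 9675 km.
On the circular orbit at r = 3750 km, v_c = √(μ/r) = 3.37955 km/s.
Vis-viva on the transfer ellipse at r = 3750 km gives v_t = √[μ(2/r − 1/a_t)] = 4.29136 km/s.
Δv₁ = |v_t − v_c| = |4.29136 − 3.37955| = 0.9118 km/s.

Δv₁ = 912 m/s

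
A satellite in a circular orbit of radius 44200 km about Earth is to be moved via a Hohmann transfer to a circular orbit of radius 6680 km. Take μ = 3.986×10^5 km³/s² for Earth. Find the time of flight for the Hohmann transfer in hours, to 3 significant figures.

Transfer-ellipse semi-major axis a_t = (r₁ + r₂)/2 = (44200 + 6680)/2 = 25440 km.
By Kepler's third law the transfer-orbit period is T = 2π√(a_t³/μ), so t = T/2 = 20190 s.
Converting: 20190 s ÷ 3600 s/hour = 5.61 hours.

t = 5.61 hours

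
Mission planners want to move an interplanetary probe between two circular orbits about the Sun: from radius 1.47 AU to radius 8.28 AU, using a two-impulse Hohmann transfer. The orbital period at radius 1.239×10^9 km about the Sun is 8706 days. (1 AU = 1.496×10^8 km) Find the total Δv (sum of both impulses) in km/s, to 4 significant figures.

Δv = 12.12 km/s

From Kepler's third law T² = 4π²r³/μ at r = 1.239×10^9 km, T = 8706 days = 8706 × 86400 s = 7.521984×10^8 s: μ = 4π²r³/T² = 1.32712×10^11 km³/s².
In km: r₁ = 1.47 × 1.496×10^8 = 2.19912×10^8 km; r₂ = 8.28 × 1.496×10^8 = 1.238688×10^9 km.
The Hohmann ellipse has a_t = (r₁ + r₂)/2 = 7.293×10^8 km.
Circular speed at r₁: v₁ = √(μ/r₁) = √(1.32712×10^11/2.19912×10^8) = 24.57 km/s.
On the transfer ellipse at r₁, vis-viva gives v_p = √[μ(2/r₁ − 1/a_t)] = 32.02 km/s.
First burn Δv₁ = |v_p − v₁| = 7.450 km/s.
Circular speed at r₂: v₂ = √(μ/r₂) = 10.351 km/s.
Transfer-orbit speed at r₂: v_a = √[μ(2/r₂ − 1/a_t)] = 5.6839 km/s.
Second burn Δv₂ = |v₂ − v_a| = 4.667 km/s.
Δv = Δv₁ + Δv₂ = 7.450 + 4.667 = 12.12 km/s.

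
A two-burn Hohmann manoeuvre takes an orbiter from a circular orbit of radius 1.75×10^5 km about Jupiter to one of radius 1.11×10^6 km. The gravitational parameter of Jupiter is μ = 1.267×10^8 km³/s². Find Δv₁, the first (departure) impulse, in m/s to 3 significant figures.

Δv₁ = 8460 m/s

Semi-major axis of the transfer orbit: a_t = (1.750×10^5 + 1.110×10^6)/2 = 6.425×10^5 km.
On the circular orbit at r = 1.750×10^5 km, v_c = √(μ/r) = 26.90725 km/s.
Transfer-orbit speed at the same r (vis-viva, a = a_t): v_t = √[μ(2/r − 1/a_t)] = 35.36667 km/s.
Δv₁ = |v_t − v_c| = |35.36667 − 26.90725| = 8.459 km/s.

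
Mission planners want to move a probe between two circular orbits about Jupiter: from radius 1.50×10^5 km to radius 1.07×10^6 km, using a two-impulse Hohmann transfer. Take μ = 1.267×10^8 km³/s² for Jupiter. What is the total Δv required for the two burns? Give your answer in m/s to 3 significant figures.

Δv = 14900 m/s

The Hohmann ellipse has a_t = (r₁ + r₂)/2 = 6.100×10^5 km.
At r₁ the circular-orbit speed is v₁ = √(μ/r₁) = 29.0631 km/s.
On the transfer ellipse at r₁, vis-viva equation gives v_p = √[μ(2/r₁ − 1/a_t)] = 38.4919 km/s.
First burn Δv₁ = |v_p − v₁| = 9.4288 km/s.
At r₂, v₂ = √(μ/r₂) = 10.8817 km/s.
Transfer-orbit speed at r₂: v_a = √[μ(2/r₂ − 1/a_t)] = 5.39606 km/s.
Second burn Δv₂ = |v₂ − v_a| = 5.4856 km/s.
Δv = Δv₁ + Δv₂ = 9.4288 + 5.4856 = 14.91 km/s.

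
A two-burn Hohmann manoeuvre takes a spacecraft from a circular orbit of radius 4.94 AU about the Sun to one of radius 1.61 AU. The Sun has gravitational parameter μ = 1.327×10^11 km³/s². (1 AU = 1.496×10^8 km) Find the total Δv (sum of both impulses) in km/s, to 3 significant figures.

Δv = 9.36 km/s

In km: r₁ = 4.94 × 1.496×10^8 = 7.39024×10^8 km; r₂ = 1.61 × 1.496×10^8 = 2.40856×10^8 km.
Semi-major axis of the transfer orbit: a_t = (7.39024×10^8 + 2.40856×10^8)/2 = 4.8994×10^8 km.
At r₁ the circular-orbit speed is v₁ = √(μ/r₁) = 13.40004 km/s.
Transfer-orbit speed at r₁ (v² = μ(2/r − 1/a)): v_a = √[μ(2/r₁ − 1/a_t)] = 9.395361 km/s.
First burn Δv₁ = |v_a − v₁| = 4.0047 km/s.
Circular speed at r₂: v₂ = √(μ/r₂) = 23.4724 km/s.
Transfer-orbit speed at r₂: v_p = √[μ(2/r₂ − 1/a_t)] = 28.8280 km/s.
Second burn Δv₂ = |v₂ − v_p| = 5.3556 km/s.
Δv = Δv₁ + Δv₂ = 4.0047 + 5.3556 = 9.360 km/s.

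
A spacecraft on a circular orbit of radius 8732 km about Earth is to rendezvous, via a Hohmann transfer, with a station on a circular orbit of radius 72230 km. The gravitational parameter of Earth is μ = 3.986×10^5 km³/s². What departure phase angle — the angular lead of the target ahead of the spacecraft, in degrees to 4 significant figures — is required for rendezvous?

φ = 104.5°

Semi-major axis of the transfer orbit: a_t = (8732 + 72230)/2 = 40481 km.
Transfer time t = π√(a_t³/μ) = 40530 s.
The target's mean motion on its circular orbit is ω₂ = √(μ/r₂³) = 3.252×10^-5 rad/s.
Angle swept by the target during transfer: ω₂·t = 1.318 rad = 75.52°.
The spacecraft traverses 180° on the transfer ellipse, so the target must lead by 180° − 75.52° = 104.5°.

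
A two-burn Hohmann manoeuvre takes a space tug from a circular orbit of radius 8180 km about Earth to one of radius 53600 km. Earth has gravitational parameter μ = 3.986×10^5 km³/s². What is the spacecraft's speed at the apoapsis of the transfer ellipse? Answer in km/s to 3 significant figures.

Transfer-ellipse semi-major axis a_t = (r₁ + r₂)/2 = (8180 + 53600)/2 = 30890 km.
The apoapsis of the transfer ellipse is at r = 53600 km.
Applying v² = μ(2/r − 1/a_t): v = 1.403 km/s.

v = 1.40 km/s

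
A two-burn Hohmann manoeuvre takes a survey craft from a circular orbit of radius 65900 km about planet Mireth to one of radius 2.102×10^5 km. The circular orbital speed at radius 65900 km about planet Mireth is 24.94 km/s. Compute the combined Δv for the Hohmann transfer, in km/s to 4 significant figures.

Δv = 10.15 km/s

From the circular-orbit relation v² = μ/r at r = 65900 km: μ = v²r = (24.94)² × 65900 = 4.09900×10^7 km³/s².
Semi-major axis of the transfer orbit: a_t = (65900 + 2.102×10^5)/2 = 1.3805×10^5 km.
At r₁ the circular-orbit speed is v₁ = √(μ/r₁) = 24.940 km/s.
On the transfer ellipse at r₁, v² = μ(2/r − 1/a) gives v_p = √[μ(2/r₁ − 1/a_t)] = 30.775 km/s.
First burn Δv₁ = |v_p − v₁| = 5.835 km/s.
Circular speed at r₂: v₂ = √(μ/r₂) = 13.964 km/s.
Transfer-orbit speed at r₂: v_a = √[μ(2/r₂ − 1/a_t)] = 9.6482 km/s.
Second burn Δv₂ = |v₂ − v_a| = 4.316 km/s.
Total Δv = Δv₁ + Δv₂ = 10.15 km/s.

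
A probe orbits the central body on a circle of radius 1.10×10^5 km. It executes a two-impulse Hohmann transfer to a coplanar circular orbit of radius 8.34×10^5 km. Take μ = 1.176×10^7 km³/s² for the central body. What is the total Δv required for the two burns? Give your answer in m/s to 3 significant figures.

The Hohmann ellipse has a_t = (r₁ + r₂)/2 = 4.720×10^5 km.
Circular speed at r₁: v₁ = √(μ/r₁) = √(1.176×10^7/1.100×10^5) = 10.33969 km/s.
Transfer-orbit speed at r₁ (vis-viva): v_p = √[μ(2/r₁ − 1/a_t)] = 13.74420 km/s.
First burn Δv₁ = |v_p − v₁| = 3.405 km/s.
Circular speed at r₂: v₂ = √(μ/r₂) = 3.755 km/s.
Transfer-orbit speed at r₂: v_a = √[μ(2/r₂ − 1/a_t)] = 1.813 km/s.
Second burn Δv₂ = |v₂ − v_a| = 1.942 km/s.
Δv = Δv₁ + Δv₂ = 3.405 + 1.942 = 5.347 km/s.

Δv = 5350 m/s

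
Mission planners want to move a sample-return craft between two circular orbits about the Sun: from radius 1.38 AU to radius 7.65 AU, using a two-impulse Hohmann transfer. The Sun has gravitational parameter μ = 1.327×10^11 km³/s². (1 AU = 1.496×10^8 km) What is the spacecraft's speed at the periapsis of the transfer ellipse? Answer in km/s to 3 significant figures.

v = 33.0 km/s

In km: r₁ = 1.38 × 1.496×10^8 = 2.06448×10^8 km; r₂ = 7.65 × 1.496×10^8 = 1.14444×10^9 km.
Semi-major axis of the transfer orbit: a_t = (2.06448×10^8 + 1.14444×10^9)/2 = 6.75444×10^8 km.
The periapsis of the transfer ellipse is at r = 2.06448×10^8 km.
From the vis-viva equation, v = √[μ(2/r − 1/a_t)] = 33.00 km/s.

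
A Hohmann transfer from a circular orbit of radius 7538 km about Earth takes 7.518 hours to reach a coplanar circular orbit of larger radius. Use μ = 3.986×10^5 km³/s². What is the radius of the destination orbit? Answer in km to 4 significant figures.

Transfer time t = 7.518 hours = 27064.8 s, and t = π√(a_t³/μ).
So a_t = (μ t²/π²)^(1/3) = (3.986×10^5 × (27064.8)² / π²)^(1/3) = 30928 km.
Since a_t = (r₁ + r₂)/2, r₂ = 2a_t − r₁ = 2×30928 − 7538 = 54318 km.

r₂ = 54320 km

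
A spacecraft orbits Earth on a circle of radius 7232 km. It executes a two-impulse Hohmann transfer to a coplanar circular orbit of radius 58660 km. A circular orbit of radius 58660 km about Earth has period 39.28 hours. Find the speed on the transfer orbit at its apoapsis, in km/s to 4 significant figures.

v = 1.221 km/s

From Kepler's third law T² = 4π²r³/μ at r = 58660 km, T = 39.28 hours = 39.28 × 3600 s = 1.41408×10^5 s: μ = 4π²r³/T² = 3.98509×10^5 km³/s².
Semi-major axis of the transfer orbit: a_t = (7232 + 58660)/2 = 32946 km.
At apoapsis, r = 58660 km.
From the vis-viva equation, v = √[μ(2/r − 1/a_t)] = 1.221 km/s.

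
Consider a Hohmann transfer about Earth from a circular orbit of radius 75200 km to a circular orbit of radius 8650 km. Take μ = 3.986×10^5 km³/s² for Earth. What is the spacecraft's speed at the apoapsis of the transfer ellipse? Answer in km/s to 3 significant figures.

v = 1.05 km/s

Transfer-ellipse semi-major axis a_t = (r₁ + r₂)/2 = (75200 + 8650)/2 = 41925 km.
The apoapsis of the transfer ellipse is at r = 75200 km.
Applying v² = μ(2/r − 1/a_t): v = 1.046 km/s.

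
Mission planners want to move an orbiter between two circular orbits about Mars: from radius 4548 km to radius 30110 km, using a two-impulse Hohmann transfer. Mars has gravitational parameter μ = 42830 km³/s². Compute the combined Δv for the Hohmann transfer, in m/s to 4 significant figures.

Δv = 1558 m/s

Semi-major axis of the transfer orbit: a_t = (4548 + 30110)/2 = 17329 km.
Circular speed at r₁: v₁ = √(μ/r₁) = √(42830/4548) = 3.06877 km/s.
On the transfer ellipse at r₁, v² = μ(2/r − 1/a) gives v_p = √[μ(2/r₁ − 1/a_t)] = 4.04513 km/s.
First burn Δv₁ = |v_p − v₁| = 0.9764 km/s.
At r₂, v₂ = √(μ/r₂) = 1.1927 km/s.
Transfer-orbit speed at r₂: v_a = √[μ(2/r₂ − 1/a_t)] = 0.61100 km/s.
Second burn Δv₂ = |v₂ − v_a| = 0.5817 km/s.
Total Δv = Δv₁ + Δv₂ = 1.558 km/s.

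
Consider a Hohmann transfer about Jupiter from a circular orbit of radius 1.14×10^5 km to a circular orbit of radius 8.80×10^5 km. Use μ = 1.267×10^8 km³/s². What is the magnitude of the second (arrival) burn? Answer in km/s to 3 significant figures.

Semi-major axis of the transfer orbit: a_t = (1.140×10^5 + 8.800×10^5)/2 = 4.970×10^5 km.
On the circular orbit at r = 8.800×10^5 km, v_c = √(μ/r) = 11.999 km/s.
Transfer-orbit speed at the same r (vis-viva, a = a_t): v_t = √[μ(2/r − 1/a_t)] = 5.7467 km/s.
Δv₂ = |v_t − v_c| = |5.7467 − 11.999| = 6.252 km/s.

Δv₂ = 6.25 km/s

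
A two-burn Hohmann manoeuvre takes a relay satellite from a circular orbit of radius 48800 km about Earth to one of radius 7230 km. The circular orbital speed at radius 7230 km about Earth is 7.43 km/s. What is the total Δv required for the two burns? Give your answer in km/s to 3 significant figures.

From the circular-orbit relation v² = μ/r at r = 7230 km: μ = v²r = (7.43)² × 7230 = 3.99131×10^5 km³/s².
Semi-major axis of the transfer orbit: a_t = (48800 + 7230)/2 = 28015 km.
Circular speed at r₁: v₁ = √(μ/r₁) = √(3.99131×10^5/48800) = 2.860 km/s.
On the transfer ellipse at r₁, v² = μ(2/r − 1/a) gives v_a = √[μ(2/r₁ − 1/a_t)] = 1.453 km/s.
First burn Δv₁ = |v_a − v₁| = 1.407 km/s.
Circular speed at r₂: v₂ = √(μ/r₂) = 7.430 km/s.
Transfer-orbit speed at r₂: v_p = √[μ(2/r₂ − 1/a_t)] = 9.806 km/s.
Second burn Δv₂ = |v₂ − v_p| = 2.376 km/s.
Δv = Δv₁ + Δv₂ = 1.407 + 2.376 = 3.783 km/s.

Δv = 3.78 km/s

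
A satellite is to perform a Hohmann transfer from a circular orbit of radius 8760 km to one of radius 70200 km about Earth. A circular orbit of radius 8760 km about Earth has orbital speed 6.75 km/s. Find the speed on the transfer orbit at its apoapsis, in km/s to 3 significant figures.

v = 1.12 km/s

From the circular-orbit relation v² = μ/r at r = 8760 km: μ = v²r = (6.75)² × 8760 = 3.99128×10^5 km³/s².
The Hohmann ellipse has a_t = (r₁ + r₂)/2 = 39480 km.
At apoapsis, r = 70200 km.
Vis-viva: v = √[μ(2/r − 1/a_t)] = √[3.99128×10^5 × (2/70200 − 1/39480)] = 1.123 km/s.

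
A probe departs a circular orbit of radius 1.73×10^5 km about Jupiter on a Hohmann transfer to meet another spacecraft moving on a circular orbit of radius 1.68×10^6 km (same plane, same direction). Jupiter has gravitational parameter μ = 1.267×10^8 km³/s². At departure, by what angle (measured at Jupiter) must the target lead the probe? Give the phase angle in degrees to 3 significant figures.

The Hohmann ellipse has a_t = (r₁ + r₂)/2 = 9.265×10^5 km.
Transfer time t = π√(a_t³/μ) = 2.489×10^5 s.
Target angular speed ω₂ = √(μ/r₂³) = 5.169×10^-6 rad/s.
Angle swept by the target during transfer: ω₂·t = 1.2866 rad = 73.72°.
Arrival is 180° from departure on the ellipse, so φ = 180° − 73.72° = 106°.

φ = 106°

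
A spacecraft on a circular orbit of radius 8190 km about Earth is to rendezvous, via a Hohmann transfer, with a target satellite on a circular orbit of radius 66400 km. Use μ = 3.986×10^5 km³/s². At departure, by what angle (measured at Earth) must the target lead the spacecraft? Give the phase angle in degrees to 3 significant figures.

Transfer-ellipse semi-major axis a_t = (r₁ + r₂)/2 = (8190 + 66400)/2 = 37295 km.
Transfer time t = π√(a_t³/μ) = 35839 s.
Target angular speed ω₂ = √(μ/r₂³) = 3.6899×10^-5 rad/s.
Angle swept by the target during transfer: ω₂·t = 1.3224 rad = 75.77°.
Arrival is 180° from departure on the ellipse, so φ = 180° − 75.77° = 104°.

φ = 104°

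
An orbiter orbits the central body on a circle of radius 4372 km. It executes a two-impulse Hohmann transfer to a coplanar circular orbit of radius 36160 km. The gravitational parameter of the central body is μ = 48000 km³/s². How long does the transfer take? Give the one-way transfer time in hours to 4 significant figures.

t = 11.49 hours

Semi-major axis of the transfer orbit: a_t = (4372 + 36160)/2 = 20266 km.
Transfer time t = π√(a_t³/μ) = π√((20266)³ / 48000) = 41370 s.
Converting: 41370 s ÷ 3600 s/hour = 11.49 hours.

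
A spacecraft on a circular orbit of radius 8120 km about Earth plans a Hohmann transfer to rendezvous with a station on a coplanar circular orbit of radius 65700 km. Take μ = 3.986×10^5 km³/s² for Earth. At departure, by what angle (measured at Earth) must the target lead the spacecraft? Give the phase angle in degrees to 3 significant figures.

φ = 104°

The Hohmann ellipse has a_t = (r₁ + r₂)/2 = 36910 km.
The half-period of the transfer ellipse is t = π√(a_t³/μ) = 35286 s.
Target angular speed ω₂ = √(μ/r₂³) = 3.7490×10^-5 rad/s.
Angle swept by the target during transfer: ω₂·t = 1.32287 rad = 75.79°.
The spacecraft traverses 180° on the transfer ellipse, so the target must lead by 180° − 75.79° = 104°.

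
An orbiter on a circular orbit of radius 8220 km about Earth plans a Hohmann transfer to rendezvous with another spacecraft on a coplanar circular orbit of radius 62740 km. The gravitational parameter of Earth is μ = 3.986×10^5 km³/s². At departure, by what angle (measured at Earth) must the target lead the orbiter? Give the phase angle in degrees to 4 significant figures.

Semi-major axis of the transfer orbit: a_t = (8220 + 62740)/2 = 35480 km.
The half-period of the transfer ellipse is t = π√(a_t³/μ) = 33255.0 s.
Target angular speed ω₂ = √(μ/r₂³) = 4.01746×10^-5 rad/s.
Angle swept by the target during transfer: ω₂·t = 1.33601 rad = 76.548°.
Arrival is 180° from departure on the ellipse, so φ = 180° − 76.548° = 103.5°.

φ = 103.5°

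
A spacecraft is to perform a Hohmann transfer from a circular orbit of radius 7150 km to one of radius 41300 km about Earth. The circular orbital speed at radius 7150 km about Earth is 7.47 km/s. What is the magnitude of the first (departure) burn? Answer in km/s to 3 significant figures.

Δv₁ = 2.28 km/s

From the circular-orbit relation v² = μ/r at r = 7150 km: μ = v²r = (7.47)² × 7150 = 3.98976×10^5 km³/s².
Semi-major axis of the transfer orbit: a_t = (7150 + 41300)/2 = 24225 km.
On the circular orbit at r = 7150 km, v_c = √(μ/r) = 7.470 km/s.
Vis-viva on the transfer ellipse at r = 7150 km gives v_t = √[μ(2/r − 1/a_t)] = 9.754 km/s.
Δv₁ = |v_t − v_c| = |9.754 − 7.470| = 2.284 km/s.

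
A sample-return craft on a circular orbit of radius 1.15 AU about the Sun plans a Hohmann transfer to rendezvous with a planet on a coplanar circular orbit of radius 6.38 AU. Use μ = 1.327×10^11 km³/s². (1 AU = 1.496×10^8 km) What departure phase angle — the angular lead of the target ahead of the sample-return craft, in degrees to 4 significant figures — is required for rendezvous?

In km: r₁ = 1.15 × 1.496×10^8 = 1.7204×10^8 km; r₂ = 6.38 × 1.496×10^8 = 9.54448×10^8 km.
Transfer-ellipse semi-major axis a_t = (r₁ + r₂)/2 = (1.7204×10^8 + 9.54448×10^8)/2 = 5.63244×10^8 km.
Transfer time t = π√(a_t³/μ) = 1.1528×10^8 s.
Target angular speed ω₂ = √(μ/r₂³) = 1.2354×10^-8 rad/s.
Angle swept by the target during transfer: ω₂·t = 1.4242 rad = 81.60°.
Arrival is 180° from departure on the ellipse, so φ = 180° − 81.60° = 98.40°.

φ = 98.40°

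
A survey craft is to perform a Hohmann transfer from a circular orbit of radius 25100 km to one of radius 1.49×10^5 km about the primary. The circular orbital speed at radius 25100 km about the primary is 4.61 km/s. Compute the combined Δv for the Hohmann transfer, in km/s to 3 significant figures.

From the circular-orbit relation v² = μ/r at r = 25100 km: μ = v²r = (4.61)² × 25100 = 5.33428×10^5 km³/s².
Transfer-ellipse semi-major axis a_t = (r₁ + r₂)/2 = (25100 + 1.490×10^5)/2 = 87050 km.
At r₁ the circular-orbit speed is v₁ = √(μ/r₁) = 4.610 km/s.
Transfer-orbit speed at r₁ (vis-viva equation): v_p = √[μ(2/r₁ − 1/a_t)] = 6.031 km/s.
First burn Δv₁ = |v_p − v₁| = 1.421 km/s.
At r₂, v₂ = √(μ/r₂) = 1.8921 km/s.
Transfer-orbit speed at r₂: v_a = √[μ(2/r₂ − 1/a_t)] = 1.0160 km/s.
Second burn Δv₂ = |v₂ − v_a| = 0.8761 km/s.
Δv = Δv₁ + Δv₂ = 1.421 + 0.8761 = 2.297 km/s.

Δv = 2.30 km/s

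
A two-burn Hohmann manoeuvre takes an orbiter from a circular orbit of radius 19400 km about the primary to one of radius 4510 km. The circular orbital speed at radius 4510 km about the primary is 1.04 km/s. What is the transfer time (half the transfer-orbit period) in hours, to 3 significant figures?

t = 16.3 hours

From the circular-orbit relation v² = μ/r at r = 4510 km: μ = v²r = (1.04)² × 4510 = 4878.02 km³/s².
Transfer-ellipse semi-major axis a_t = (r₁ + r₂)/2 = (19400 + 4510)/2 = 11955 km.
Transfer time t = π√(a_t³/μ) = π√((11955)³ / 4878.02) = 58800 s.
Converting: 58800 s ÷ 3600 s/hour = 16.3 hours.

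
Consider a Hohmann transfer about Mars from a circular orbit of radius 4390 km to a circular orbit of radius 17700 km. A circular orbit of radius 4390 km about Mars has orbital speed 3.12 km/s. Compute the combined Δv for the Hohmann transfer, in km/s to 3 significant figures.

From the circular-orbit relation v² = μ/r at r = 4390 km: μ = v²r = (3.12)² × 4390 = 42734.0 km³/s².
The Hohmann ellipse has a_t = (r₁ + r₂)/2 = 11045 km.
Circular speed at r₁: v₁ = √(μ/r₁) = √(42734.0/4390) = 3.1200 km/s.
Transfer-orbit speed at r₁ (vis-viva): v_p = √[μ(2/r₁ − 1/a_t)] = 3.9496 km/s.
First burn Δv₁ = |v_p − v₁| = 0.8296 km/s.
Circular speed at r₂: v₂ = √(μ/r₂) = 1.5538 km/s.
Transfer-orbit speed at r₂: v_a = √[μ(2/r₂ − 1/a_t)] = 0.97960 km/s.
Second burn Δv₂ = |v₂ − v_a| = 0.5742 km/s.
Δv = Δv₁ + Δv₂ = 0.8296 + 0.5742 = 1.404 km/s.

Δv = 1.40 km/s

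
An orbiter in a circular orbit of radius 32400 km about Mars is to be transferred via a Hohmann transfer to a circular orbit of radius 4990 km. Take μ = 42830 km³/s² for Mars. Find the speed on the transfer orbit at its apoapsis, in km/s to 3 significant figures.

The Hohmann ellipse has a_t = (r₁ + r₂)/2 = 18695 km.
The apoapsis of the transfer ellipse is at r = 32400 km.
Vis-viva: v = √[μ(2/r − 1/a_t)] = √[42830 × (2/32400 − 1/18695)] = 0.5940 km/s.

v = 0.594 km/s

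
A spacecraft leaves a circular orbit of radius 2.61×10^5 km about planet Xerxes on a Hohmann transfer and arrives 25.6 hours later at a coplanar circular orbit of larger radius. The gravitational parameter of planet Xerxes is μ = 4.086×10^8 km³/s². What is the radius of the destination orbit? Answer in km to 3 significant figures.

Transfer time t = 25.6 hours = 92160 s, and t = π√(a_t³/μ).
So a_t = (μ t²/π²)^(1/3) = (4.086×10^8 × (92160)² / π²)^(1/3) = 7.0582×10^5 km.
Since a_t = (r₁ + r₂)/2, r₂ = 2a_t − r₁ = 2×7.0582×10^5 − 2.610×10^5 = 1.15064×10^6 km.

r₂ = 1.15×10^6 km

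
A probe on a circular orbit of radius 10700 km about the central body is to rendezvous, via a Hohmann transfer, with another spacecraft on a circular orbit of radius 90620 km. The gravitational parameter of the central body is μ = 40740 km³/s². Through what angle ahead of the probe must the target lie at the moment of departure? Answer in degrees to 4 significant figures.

φ = 104.8°

Transfer-ellipse semi-major axis a_t = (r₁ + r₂)/2 = (10700 + 90620)/2 = 50660 km.
Transfer time t = π√(a_t³/μ) = 1.7747×10^5 s.
Target angular speed ω₂ = √(μ/r₂³) = 7.3990×10^-6 rad/s.
Angle swept by the target during transfer: ω₂·t = 1.3131 rad = 75.24°.
Arrival is 180° from departure on the ellipse, so φ = 180° − 75.24° = 104.8°.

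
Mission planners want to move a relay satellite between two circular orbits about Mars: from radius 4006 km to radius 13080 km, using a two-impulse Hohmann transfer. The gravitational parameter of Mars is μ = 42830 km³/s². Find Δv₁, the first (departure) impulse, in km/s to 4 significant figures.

The Hohmann ellipse has a_t = (r₁ + r₂)/2 = 8543 km.
On the circular orbit at r = 4006 km, v_c = √(μ/r) = 3.2698 km/s.
Vis-viva on the transfer ellipse at r = 4006 km gives v_t = √[μ(2/r − 1/a_t)] = 4.0459 km/s.
Δv₁ = |v_t − v_c| = |4.0459 − 3.2698| = 0.7761 km/s.

Δv₁ = 0.7761 km/s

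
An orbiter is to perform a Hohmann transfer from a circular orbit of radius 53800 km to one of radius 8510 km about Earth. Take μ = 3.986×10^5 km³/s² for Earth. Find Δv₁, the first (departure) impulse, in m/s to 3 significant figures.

Δv₁ = 1300 m/s

Semi-major axis of the transfer orbit: a_t = (53800 + 8510)/2 = 31155 km.
Circular speed at r = 53800 km: v_c = √(μ/r) = 2.722 km/s.
Transfer-orbit speed at the same r (vis-viva, a = a_t): v_t = √[μ(2/r − 1/a_t)] = 1.423 km/s.
Δv₁ = |v_t − v_c| = |1.423 − 2.722| = 1.299 km/s.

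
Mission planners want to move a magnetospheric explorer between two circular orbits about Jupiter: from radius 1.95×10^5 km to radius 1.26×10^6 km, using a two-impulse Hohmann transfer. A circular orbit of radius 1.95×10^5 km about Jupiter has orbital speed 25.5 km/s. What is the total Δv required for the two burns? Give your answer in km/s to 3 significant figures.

Δv = 12.9 km/s

From the circular-orbit relation v² = μ/r at r = 1.95×10^5 km: μ = v²r = (25.5)² × 1.95×10^5 = 1.26799×10^8 km³/s².
Semi-major axis of the transfer orbit: a_t = (1.950×10^5 + 1.260×10^6)/2 = 7.275×10^5 km.
At r₁ the circular-orbit speed is v₁ = √(μ/r₁) = 25.500 km/s.
On the transfer ellipse at r₁, vis-viva gives v_p = √[μ(2/r₁ − 1/a_t)] = 33.559 km/s.
First burn Δv₁ = |v_p − v₁| = 8.059 km/s.
Circular speed at r₂: v₂ = √(μ/r₂) = 10.032 km/s.
Transfer-orbit speed at r₂: v_a = √[μ(2/r₂ − 1/a_t)] = 5.1937 km/s.
Second burn Δv₂ = |v₂ − v_a| = 4.838 km/s.
Δv = Δv₁ + Δv₂ = 8.059 + 4.838 = 12.90 km/s.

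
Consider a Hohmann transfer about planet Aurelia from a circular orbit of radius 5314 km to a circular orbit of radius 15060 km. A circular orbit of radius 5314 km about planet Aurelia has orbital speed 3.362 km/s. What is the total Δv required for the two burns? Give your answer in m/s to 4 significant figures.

Δv = 1280 m/s

From the circular-orbit relation v² = μ/r at r = 5314 km: μ = v²r = (3.362)² × 5314 = 60064.4 km³/s².
The Hohmann ellipse has a_t = (r₁ + r₂)/2 = 10187 km.
Circular speed at r₁: v₁ = √(μ/r₁) = √(60064.4/5314) = 3.36200 km/s.
Transfer-orbit speed at r₁ (v² = μ(2/r − 1/a)): v_p = √[μ(2/r₁ − 1/a_t)] = 4.08778 km/s.
First burn Δv₁ = |v_p − v₁| = 0.72578 km/s.
Circular speed at r₂: v₂ = √(μ/r₂) = 1.99708 km/s.
Transfer-orbit speed at r₂: v_a = √[μ(2/r₂ − 1/a_t)] = 1.44239 km/s.
Second burn Δv₂ = |v₂ − v_a| = 0.55469 km/s.
Δv = Δv₁ + Δv₂ = 0.72578 + 0.55469 = 1.280 km/s.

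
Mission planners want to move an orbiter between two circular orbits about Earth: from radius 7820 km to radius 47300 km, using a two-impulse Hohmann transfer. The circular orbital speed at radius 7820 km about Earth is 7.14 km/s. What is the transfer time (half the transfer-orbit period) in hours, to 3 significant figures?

t = 6.32 hours

From the circular-orbit relation v² = μ/r at r = 7820 km: μ = v²r = (7.14)² × 7820 = 3.98660×10^5 km³/s².
The Hohmann ellipse has a_t = (r₁ + r₂)/2 = 27560 km.
Half the transfer-orbit period gives t = π√(a_t³/μ) = 22760 s.
Converting: 22760 s ÷ 3600 s/hour = 6.32 hours.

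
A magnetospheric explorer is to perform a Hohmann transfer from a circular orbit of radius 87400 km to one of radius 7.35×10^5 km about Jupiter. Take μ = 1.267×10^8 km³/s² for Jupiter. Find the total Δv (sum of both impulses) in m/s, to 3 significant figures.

Transfer-ellipse semi-major axis a_t = (r₁ + r₂)/2 = (87400 + 7.350×10^5)/2 = 4.112×10^5 km.
Circular speed at r₁: v₁ = √(μ/r₁) = √(1.267×10^8/87400) = 38.07 km/s.
On the transfer ellipse at r₁, vis-viva gives v_p = √[μ(2/r₁ − 1/a_t)] = 50.90 km/s.
First burn Δv₁ = |v_p − v₁| = 12.83 km/s.
Circular speed at r₂: v₂ = √(μ/r₂) = 13.129 km/s.
Transfer-orbit speed at r₂: v_a = √[μ(2/r₂ − 1/a_t)] = 6.0530 km/s.
Second burn Δv₂ = |v₂ − v_a| = 7.076 km/s.
Total Δv = Δv₁ + Δv₂ = 19.91 km/s.

Δv = 19900 m/s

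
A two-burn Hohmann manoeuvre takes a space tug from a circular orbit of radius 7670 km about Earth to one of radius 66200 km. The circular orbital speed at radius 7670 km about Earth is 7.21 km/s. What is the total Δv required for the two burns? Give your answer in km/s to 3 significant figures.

From the circular-orbit relation v² = μ/r at r = 7670 km: μ = v²r = (7.21)² × 7670 = 3.98718×10^5 km³/s².
The Hohmann ellipse has a_t = (r₁ + r₂)/2 = 36935 km.
At r₁ the circular-orbit speed is v₁ = √(μ/r₁) = 7.2100 km/s.
Transfer-orbit speed at r₁ (vis-viva equation): v_p = √[μ(2/r₁ − 1/a_t)] = 9.6526 km/s.
First burn Δv₁ = |v_p − v₁| = 2.4426 km/s.
At r₂, v₂ = √(μ/r₂) = 2.4542 km/s.
Transfer-orbit speed at r₂: v_a = √[μ(2/r₂ − 1/a_t)] = 1.1184 km/s.
Second burn Δv₂ = |v₂ − v_a| = 1.3358 km/s.
Total Δv = Δv₁ + Δv₂ = 3.778 km/s.

Δv = 3.78 km/s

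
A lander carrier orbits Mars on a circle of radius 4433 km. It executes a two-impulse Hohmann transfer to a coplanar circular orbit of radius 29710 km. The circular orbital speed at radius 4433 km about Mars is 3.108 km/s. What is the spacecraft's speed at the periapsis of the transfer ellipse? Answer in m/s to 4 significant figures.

v = 4100 m/s

From the circular-orbit relation v² = μ/r at r = 4433 km: μ = v²r = (3.108)² × 4433 = 42821.3 km³/s².
The Hohmann ellipse has a_t = (r₁ + r₂)/2 = 17071.5 km.
The periapsis of the transfer ellipse is at r = 4433 km.
From the vis-viva equation, v = √[μ(2/r − 1/a_t)] = 4.100 km/s.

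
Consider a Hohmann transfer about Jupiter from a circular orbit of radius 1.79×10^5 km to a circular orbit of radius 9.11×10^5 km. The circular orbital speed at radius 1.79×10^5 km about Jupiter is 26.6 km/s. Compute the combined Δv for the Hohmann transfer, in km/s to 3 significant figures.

From the circular-orbit relation v² = μ/r at r = 1.79×10^5 km: μ = v²r = (26.6)² × 1.79×10^5 = 1.26653×10^8 km³/s².
Transfer-ellipse semi-major axis a_t = (r₁ + r₂)/2 = (1.790×10^5 + 9.110×10^5)/2 = 5.450×10^5 km.
At r₁ the circular-orbit speed is v₁ = √(μ/r₁) = 26.6000 km/s.
Transfer-orbit speed at r₁ (vis-viva): v_p = √[μ(2/r₁ − 1/a_t)] = 34.3908 km/s.
First burn Δv₁ = |v_p − v₁| = 7.7908 km/s.
At r₂, v₂ = √(μ/r₂) = 11.791 km/s.
Transfer-orbit speed at r₂: v_a = √[μ(2/r₂ − 1/a_t)] = 6.7574 km/s.
Second burn Δv₂ = |v₂ − v_a| = 5.0336 km/s.
Total Δv = Δv₁ + Δv₂ = 12.82 km/s.

Δv = 12.8 km/s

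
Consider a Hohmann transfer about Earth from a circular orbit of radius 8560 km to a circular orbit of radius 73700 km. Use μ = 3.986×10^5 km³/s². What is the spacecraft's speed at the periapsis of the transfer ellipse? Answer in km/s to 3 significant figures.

v = 9.13 km/s

Transfer-ellipse semi-major axis a_t = (r₁ + r₂)/2 = (8560 + 73700)/2 = 41130 km.
The periapsis of the transfer ellipse is at r = 8560 km.
Applying v² = μ(2/r − 1/a_t): v = 9.135 km/s.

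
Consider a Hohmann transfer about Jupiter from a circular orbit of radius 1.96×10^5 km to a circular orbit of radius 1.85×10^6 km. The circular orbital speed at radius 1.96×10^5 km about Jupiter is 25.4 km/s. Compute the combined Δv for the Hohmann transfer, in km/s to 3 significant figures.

Δv = 13.4 km/s

From the circular-orbit relation v² = μ/r at r = 1.96×10^5 km: μ = v²r = (25.4)² × 1.96×10^5 = 1.26451×10^8 km³/s².
Transfer-ellipse semi-major axis a_t = (r₁ + r₂)/2 = (1.960×10^5 + 1.850×10^6)/2 = 1.023×10^6 km.
At r₁ the circular-orbit speed is v₁ = √(μ/r₁) = 25.400 km/s.
On the transfer ellipse at r₁, vis-viva equation gives v_p = √[μ(2/r₁ − 1/a_t)] = 34.157 km/s.
First burn Δv₁ = |v_p − v₁| = 8.757 km/s.
Circular speed at r₂: v₂ = √(μ/r₂) = 8.268 km/s.
Transfer-orbit speed at r₂: v_a = √[μ(2/r₂ − 1/a_t)] = 3.619 km/s.
Second burn Δv₂ = |v₂ − v_a| = 4.649 km/s.
Δv = Δv₁ + Δv₂ = 8.757 + 4.649 = 13.41 km/s.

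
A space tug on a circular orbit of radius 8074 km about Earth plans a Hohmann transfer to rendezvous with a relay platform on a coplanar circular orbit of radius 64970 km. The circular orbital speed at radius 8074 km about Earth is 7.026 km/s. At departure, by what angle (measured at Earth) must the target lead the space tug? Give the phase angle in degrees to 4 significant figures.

From the circular-orbit relation v² = μ/r at r = 8074 km: μ = v²r = (7.026)² × 8074 = 3.98570×10^5 km³/s².
Semi-major axis of the transfer orbit: a_t = (8074 + 64970)/2 = 36522 km.
Transfer time t = π√(a_t³/μ) = 34730 s.
Target angular speed ω₂ = √(μ/r₂³) = 3.812×10^-5 rad/s.
Angle swept by the target during transfer: ω₂·t = 1.324 rad = 75.86°.
The space tug traverses 180° on the transfer ellipse, so the target must lead by 180° − 75.86° = 104.1°.

φ = 104.1°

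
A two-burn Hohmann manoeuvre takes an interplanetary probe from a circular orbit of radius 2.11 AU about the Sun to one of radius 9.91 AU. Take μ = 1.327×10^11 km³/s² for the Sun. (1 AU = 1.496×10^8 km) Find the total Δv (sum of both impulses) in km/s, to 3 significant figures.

In km: r₁ = 2.11 × 1.496×10^8 = 3.15656×10^8 km; r₂ = 9.91 × 1.496×10^8 = 1.482536×10^9 km.
Transfer-ellipse semi-major axis a_t = (r₁ + r₂)/2 = (3.15656×10^8 + 1.482536×10^9)/2 = 8.99096×10^8 km.
Circular speed at r₁: v₁ = √(μ/r₁) = √(1.327×10^11/3.15656×10^8) = 20.504 km/s.
On the transfer ellipse at r₁, v² = μ(2/r − 1/a) gives v_p = √[μ(2/r₁ − 1/a_t)] = 26.329 km/s.
First burn Δv₁ = |v_p − v₁| = 5.825 km/s.
Circular speed at r₂: v₂ = √(μ/r₂) = 9.461 km/s.
Transfer-orbit speed at r₂: v_a = √[μ(2/r₂ − 1/a_t)] = 5.606 km/s.
Second burn Δv₂ = |v₂ − v_a| = 3.855 km/s.
Total Δv = Δv₁ + Δv₂ = 9.680 km/s.

Δv = 9.68 km/s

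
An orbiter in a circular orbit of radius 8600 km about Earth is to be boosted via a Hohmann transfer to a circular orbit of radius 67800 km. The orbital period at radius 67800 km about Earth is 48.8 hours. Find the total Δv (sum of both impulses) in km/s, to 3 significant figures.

Δv = 3.54 km/s

From Kepler's third law T² = 4π²r³/μ at r = 67800 km, T = 48.8 hours = 48.8 × 3600 s = 1.7568×10^5 s: μ = 4π²r³/T² = 3.98661×10^5 km³/s².
Transfer-ellipse semi-major axis a_t = (r₁ + r₂)/2 = (8600 + 67800)/2 = 38200 km.
Circular speed at r₁: v₁ = √(μ/r₁) = √(3.98661×10^5/8600) = 6.809 km/s.
On the transfer ellipse at r₁, vis-viva equation gives v_p = √[μ(2/r₁ − 1/a_t)] = 9.071 km/s.
First burn Δv₁ = |v_p − v₁| = 2.262 km/s.
At r₂, v₂ = √(μ/r₂) = 2.425 km/s.
Transfer-orbit speed at r₂: v_a = √[μ(2/r₂ − 1/a_t)] = 1.151 km/s.
Second burn Δv₂ = |v₂ − v_a| = 1.274 km/s.
Δv = Δv₁ + Δv₂ = 2.262 + 1.274 = 3.536 km/s.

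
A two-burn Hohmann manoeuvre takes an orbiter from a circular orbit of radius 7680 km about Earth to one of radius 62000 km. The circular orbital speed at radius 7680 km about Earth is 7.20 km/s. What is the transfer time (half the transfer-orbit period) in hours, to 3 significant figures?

From the circular-orbit relation v² = μ/r at r = 7680 km: μ = v²r = (7.20)² × 7680 = 3.98131×10^5 km³/s².
Semi-major axis of the transfer orbit: a_t = (7680 + 62000)/2 = 34840 km.
Half the transfer-orbit period gives t = π√(a_t³/μ) = 32380 s.
Converting: 32380 s ÷ 3600 s/hour = 8.99 hours.

t = 8.99 hours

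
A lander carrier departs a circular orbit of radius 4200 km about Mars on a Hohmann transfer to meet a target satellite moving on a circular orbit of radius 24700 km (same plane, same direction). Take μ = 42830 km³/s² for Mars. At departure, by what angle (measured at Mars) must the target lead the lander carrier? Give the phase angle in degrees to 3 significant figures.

φ = 99.5°

The Hohmann ellipse has a_t = (r₁ + r₂)/2 = 14450 km.
The half-period of the transfer ellipse is t = π√(a_t³/μ) = 26368 s.
Target angular speed ω₂ = √(μ/r₂³) = 5.3312×10^-5 rad/s.
Angle swept by the target during transfer: ω₂·t = 1.4057 rad = 80.54°.
The lander carrier traverses 180° on the transfer ellipse, so the target must lead by 180° − 80.54° = 99.5°.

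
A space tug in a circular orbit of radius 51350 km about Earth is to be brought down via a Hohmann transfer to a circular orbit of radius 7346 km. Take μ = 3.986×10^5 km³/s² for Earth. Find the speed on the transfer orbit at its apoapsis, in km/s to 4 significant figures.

v = 1.394 km/s

Transfer-ellipse semi-major axis a_t = (r₁ + r₂)/2 = (51350 + 7346)/2 = 29348 km.
The apoapsis of the transfer ellipse is at r = 51350 km.
From the vis-viva equation, v = √[μ(2/r − 1/a_t)] = 1.394 km/s.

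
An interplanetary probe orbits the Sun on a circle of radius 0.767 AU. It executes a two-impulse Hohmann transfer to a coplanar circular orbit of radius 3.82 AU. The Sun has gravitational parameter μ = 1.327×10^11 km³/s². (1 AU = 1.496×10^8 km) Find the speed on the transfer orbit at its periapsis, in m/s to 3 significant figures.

v = 43900 m/s

In km: r₁ = 0.767 × 1.496×10^8 = 1.147432×10^8 km; r₂ = 3.82 × 1.496×10^8 = 5.71472×10^8 km.
The Hohmann ellipse has a_t = (r₁ + r₂)/2 = 3.431076×10^8 km.
The periapsis of the transfer ellipse is at r = 1.147432×10^8 km.
Applying v² = μ(2/r − 1/a_t): v = 43.89 km/s.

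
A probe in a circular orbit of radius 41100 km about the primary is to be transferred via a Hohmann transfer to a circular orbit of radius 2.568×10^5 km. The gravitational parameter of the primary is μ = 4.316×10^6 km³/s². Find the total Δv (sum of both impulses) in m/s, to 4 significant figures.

Transfer-ellipse semi-major axis a_t = (r₁ + r₂)/2 = (41100 + 2.568×10^5)/2 = 1.4895×10^5 km.
At r₁ the circular-orbit speed is v₁ = √(μ/r₁) = 10.2475 km/s.
On the transfer ellipse at r₁, v² = μ(2/r − 1/a) gives v_p = √[μ(2/r₁ − 1/a_t)] = 13.4554 km/s.
First burn Δv₁ = |v_p − v₁| = 3.208 km/s.
At r₂, v₂ = √(μ/r₂) = 4.0996 km/s.
Transfer-orbit speed at r₂: v_a = √[μ(2/r₂ − 1/a_t)] = 2.1535 km/s.
Second burn Δv₂ = |v₂ − v_a| = 1.946 km/s.
Total Δv = Δv₁ + Δv₂ = 5.154 km/s.

Δv = 5154 m/s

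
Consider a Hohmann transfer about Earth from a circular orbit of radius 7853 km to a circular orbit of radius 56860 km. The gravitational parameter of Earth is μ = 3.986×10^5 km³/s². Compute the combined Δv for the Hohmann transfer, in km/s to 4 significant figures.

Semi-major axis of the transfer orbit: a_t = (7853 + 56860)/2 = 32356.5 km.
At r₁ the circular-orbit speed is v₁ = √(μ/r₁) = 7.124 km/s.
On the transfer ellipse at r₁, vis-viva gives v_p = √[μ(2/r₁ − 1/a_t)] = 9.444 km/s.
First burn Δv₁ = |v_p − v₁| = 2.320 km/s.
At r₂, v₂ = √(μ/r₂) = 2.6477 km/s.
Transfer-orbit speed at r₂: v_a = √[μ(2/r₂ − 1/a_t)] = 1.3044 km/s.
Second burn Δv₂ = |v₂ − v_a| = 1.343 km/s.
Δv = Δv₁ + Δv₂ = 2.320 + 1.343 = 3.663 km/s.

Δv = 3.663 km/s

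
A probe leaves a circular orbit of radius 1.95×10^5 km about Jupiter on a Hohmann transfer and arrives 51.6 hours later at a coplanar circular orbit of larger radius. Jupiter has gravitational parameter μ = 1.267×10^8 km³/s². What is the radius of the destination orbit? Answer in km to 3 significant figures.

Transfer time t = 51.6 hours = 1.8576×10^5 s, and t = π√(a_t³/μ).
So a_t = (μ t²/π²)^(1/3) = (1.267×10^8 × (1.8576×10^5)² / π²)^(1/3) = 7.6230×10^5 km.
Since a_t = (r₁ + r₂)/2, r₂ = 2a_t − r₁ = 2×7.6230×10^5 − 1.950×10^5 = 1.3296×10^6 km.

r₂ = 1.33×10^6 km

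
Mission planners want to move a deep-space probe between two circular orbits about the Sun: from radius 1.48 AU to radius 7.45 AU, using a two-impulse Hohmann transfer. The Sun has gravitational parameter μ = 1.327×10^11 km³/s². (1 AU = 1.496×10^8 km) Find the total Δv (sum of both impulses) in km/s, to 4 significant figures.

In km: r₁ = 1.48 × 1.496×10^8 = 2.21408×10^8 km; r₂ = 7.45 × 1.496×10^8 = 1.11452×10^9 km.
Semi-major axis of the transfer orbit: a_t = (2.21408×10^8 + 1.11452×10^9)/2 = 6.67964×10^8 km.
At r₁ the circular-orbit speed is v₁ = √(μ/r₁) = 24.4815 km/s.
On the transfer ellipse at r₁, v² = μ(2/r − 1/a) gives v_p = √[μ(2/r₁ − 1/a_t)] = 31.6232 km/s.
First burn Δv₁ = |v_p − v₁| = 7.142 km/s.
Circular speed at r₂: v₂ = √(μ/r₂) = 10.91168 km/s.
Transfer-orbit speed at r₂: v_a = √[μ(2/r₂ − 1/a_t)] = 6.282198 km/s.
Second burn Δv₂ = |v₂ − v_a| = 4.629 km/s.
Total Δv = Δv₁ + Δv₂ = 11.77 km/s.

Δv = 11.77 km/s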